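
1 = 1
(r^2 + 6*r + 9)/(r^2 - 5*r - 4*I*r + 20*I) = (r^2 + 6*r + 9)/(r^2 - 5*r - 4*I*r + 20*I)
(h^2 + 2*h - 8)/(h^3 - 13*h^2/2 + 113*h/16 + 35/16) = 16*(h^2 + 2*h - 8)/(16*h^3 - 104*h^2 + 113*h + 35)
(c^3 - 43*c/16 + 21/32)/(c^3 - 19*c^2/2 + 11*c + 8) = (32*c^3 - 86*c + 21)/(16*(2*c^3 - 19*c^2 + 22*c + 16))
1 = 1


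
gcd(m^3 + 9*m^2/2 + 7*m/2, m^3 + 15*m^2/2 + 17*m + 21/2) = m^2 + 9*m/2 + 7/2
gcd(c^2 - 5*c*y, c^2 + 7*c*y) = c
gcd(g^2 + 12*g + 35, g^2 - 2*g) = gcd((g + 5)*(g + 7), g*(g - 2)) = 1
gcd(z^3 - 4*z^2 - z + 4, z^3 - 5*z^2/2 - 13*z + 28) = z - 4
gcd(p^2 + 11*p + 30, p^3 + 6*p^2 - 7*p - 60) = p + 5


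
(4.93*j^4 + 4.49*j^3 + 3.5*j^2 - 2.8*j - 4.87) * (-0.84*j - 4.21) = -4.1412*j^5 - 24.5269*j^4 - 21.8429*j^3 - 12.383*j^2 + 15.8788*j + 20.5027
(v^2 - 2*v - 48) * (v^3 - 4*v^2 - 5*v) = v^5 - 6*v^4 - 45*v^3 + 202*v^2 + 240*v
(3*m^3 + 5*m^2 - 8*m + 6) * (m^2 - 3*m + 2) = 3*m^5 - 4*m^4 - 17*m^3 + 40*m^2 - 34*m + 12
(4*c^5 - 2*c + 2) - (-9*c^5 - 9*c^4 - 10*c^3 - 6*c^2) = 13*c^5 + 9*c^4 + 10*c^3 + 6*c^2 - 2*c + 2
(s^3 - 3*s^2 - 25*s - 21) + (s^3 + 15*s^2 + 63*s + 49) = 2*s^3 + 12*s^2 + 38*s + 28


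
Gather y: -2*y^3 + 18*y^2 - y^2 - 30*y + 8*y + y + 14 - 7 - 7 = -2*y^3 + 17*y^2 - 21*y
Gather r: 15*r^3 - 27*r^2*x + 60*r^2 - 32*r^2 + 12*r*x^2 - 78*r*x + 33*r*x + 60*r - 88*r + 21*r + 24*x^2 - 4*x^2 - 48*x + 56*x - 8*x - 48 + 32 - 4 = 15*r^3 + r^2*(28 - 27*x) + r*(12*x^2 - 45*x - 7) + 20*x^2 - 20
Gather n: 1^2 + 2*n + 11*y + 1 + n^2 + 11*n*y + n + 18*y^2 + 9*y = n^2 + n*(11*y + 3) + 18*y^2 + 20*y + 2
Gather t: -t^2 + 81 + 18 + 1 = 100 - t^2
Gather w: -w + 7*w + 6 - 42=6*w - 36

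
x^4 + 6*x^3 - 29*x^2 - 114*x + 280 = (x - 4)*(x - 2)*(x + 5)*(x + 7)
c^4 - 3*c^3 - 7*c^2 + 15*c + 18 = (c - 3)^2*(c + 1)*(c + 2)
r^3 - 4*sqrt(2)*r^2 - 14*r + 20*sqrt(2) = (r - 5*sqrt(2))*(r - sqrt(2))*(r + 2*sqrt(2))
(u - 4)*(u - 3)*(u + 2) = u^3 - 5*u^2 - 2*u + 24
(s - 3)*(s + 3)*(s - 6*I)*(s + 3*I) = s^4 - 3*I*s^3 + 9*s^2 + 27*I*s - 162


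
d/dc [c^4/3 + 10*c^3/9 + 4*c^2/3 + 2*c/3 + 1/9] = 4*c^3/3 + 10*c^2/3 + 8*c/3 + 2/3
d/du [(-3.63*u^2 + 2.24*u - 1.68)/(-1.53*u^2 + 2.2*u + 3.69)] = (-4.5588*u^2 - 31.9302*u + 11.9616)/(2.3409*u^4 - 6.732*u^3 - 6.4514*u^2 + 16.236*u + 13.6161)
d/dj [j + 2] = 1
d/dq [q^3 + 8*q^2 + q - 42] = 3*q^2 + 16*q + 1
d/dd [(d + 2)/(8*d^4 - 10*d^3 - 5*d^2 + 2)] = (8*d^4 - 10*d^3 - 5*d^2 + 2*d*(d + 2)*(-16*d^2 + 15*d + 5) + 2)/(8*d^4 - 10*d^3 - 5*d^2 + 2)^2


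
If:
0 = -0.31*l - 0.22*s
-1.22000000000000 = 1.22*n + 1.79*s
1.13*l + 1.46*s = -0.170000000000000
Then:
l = 0.18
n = -0.62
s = -0.26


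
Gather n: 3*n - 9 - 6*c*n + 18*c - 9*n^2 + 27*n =18*c - 9*n^2 + n*(30 - 6*c) - 9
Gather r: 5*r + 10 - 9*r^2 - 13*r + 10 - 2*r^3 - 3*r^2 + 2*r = -2*r^3 - 12*r^2 - 6*r + 20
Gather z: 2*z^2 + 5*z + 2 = 2*z^2 + 5*z + 2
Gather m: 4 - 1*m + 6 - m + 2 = 12 - 2*m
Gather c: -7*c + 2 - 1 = 1 - 7*c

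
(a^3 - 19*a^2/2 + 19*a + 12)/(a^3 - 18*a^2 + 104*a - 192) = (a + 1/2)/(a - 8)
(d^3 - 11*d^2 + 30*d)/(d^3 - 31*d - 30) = d*(d - 5)/(d^2 + 6*d + 5)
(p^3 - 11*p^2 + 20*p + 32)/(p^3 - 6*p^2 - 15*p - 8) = (p - 4)/(p + 1)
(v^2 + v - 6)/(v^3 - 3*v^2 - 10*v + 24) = 1/(v - 4)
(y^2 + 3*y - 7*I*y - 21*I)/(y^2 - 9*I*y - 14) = (y + 3)/(y - 2*I)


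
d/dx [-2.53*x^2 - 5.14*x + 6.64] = -5.06*x - 5.14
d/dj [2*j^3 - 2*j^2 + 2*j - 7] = 6*j^2 - 4*j + 2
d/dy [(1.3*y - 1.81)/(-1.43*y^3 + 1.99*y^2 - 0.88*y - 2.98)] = (3.718*y^3 - 10.3519*y^2 + 7.2038*y - 5.4668)/(2.0449*y^6 - 5.6914*y^5 + 6.4769*y^4 + 5.0204*y^3 - 11.086*y^2 + 5.2448*y + 8.8804)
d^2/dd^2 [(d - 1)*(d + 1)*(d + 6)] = 6*d + 12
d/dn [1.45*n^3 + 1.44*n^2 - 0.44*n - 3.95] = 4.35*n^2 + 2.88*n - 0.44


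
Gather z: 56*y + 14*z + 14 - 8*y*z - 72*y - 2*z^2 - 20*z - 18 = -16*y - 2*z^2 + z*(-8*y - 6) - 4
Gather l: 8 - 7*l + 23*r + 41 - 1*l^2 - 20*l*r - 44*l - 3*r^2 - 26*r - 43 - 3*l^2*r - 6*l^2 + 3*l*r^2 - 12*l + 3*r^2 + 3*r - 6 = l^2*(-3*r - 7) + l*(3*r^2 - 20*r - 63)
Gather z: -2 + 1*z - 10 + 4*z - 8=5*z - 20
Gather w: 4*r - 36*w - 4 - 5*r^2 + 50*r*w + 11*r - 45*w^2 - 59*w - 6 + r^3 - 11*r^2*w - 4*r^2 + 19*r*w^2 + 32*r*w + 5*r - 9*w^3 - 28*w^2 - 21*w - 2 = r^3 - 9*r^2 + 20*r - 9*w^3 + w^2*(19*r - 73) + w*(-11*r^2 + 82*r - 116) - 12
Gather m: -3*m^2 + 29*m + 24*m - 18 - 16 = -3*m^2 + 53*m - 34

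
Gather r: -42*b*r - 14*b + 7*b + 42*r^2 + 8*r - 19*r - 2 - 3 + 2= -7*b + 42*r^2 + r*(-42*b - 11) - 3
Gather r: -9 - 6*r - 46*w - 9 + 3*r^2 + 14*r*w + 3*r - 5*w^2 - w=3*r^2 + r*(14*w - 3) - 5*w^2 - 47*w - 18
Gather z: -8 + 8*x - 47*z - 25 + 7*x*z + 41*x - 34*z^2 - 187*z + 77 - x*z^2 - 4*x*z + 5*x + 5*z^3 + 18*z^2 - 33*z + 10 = 54*x + 5*z^3 + z^2*(-x - 16) + z*(3*x - 267) + 54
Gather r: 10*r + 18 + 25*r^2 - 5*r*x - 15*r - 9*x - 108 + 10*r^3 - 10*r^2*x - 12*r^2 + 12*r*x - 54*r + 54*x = 10*r^3 + r^2*(13 - 10*x) + r*(7*x - 59) + 45*x - 90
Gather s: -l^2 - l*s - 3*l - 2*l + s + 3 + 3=-l^2 - 5*l + s*(1 - l) + 6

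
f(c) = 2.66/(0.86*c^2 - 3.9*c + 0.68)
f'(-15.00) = 0.00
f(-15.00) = 0.01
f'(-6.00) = 0.01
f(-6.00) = 0.05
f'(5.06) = -1.45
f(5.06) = 0.90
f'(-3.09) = 0.06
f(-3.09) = 0.13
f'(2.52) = -0.09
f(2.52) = -0.72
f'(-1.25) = 0.34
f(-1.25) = 0.39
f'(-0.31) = 3.03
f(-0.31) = 1.35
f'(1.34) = 0.47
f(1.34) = -0.89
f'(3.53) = -1.03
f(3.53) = -1.12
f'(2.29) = -0.01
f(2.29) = -0.71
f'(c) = 2.66*(3.9 - 1.72*c)/(0.86*c^2 - 3.9*c + 0.68)^2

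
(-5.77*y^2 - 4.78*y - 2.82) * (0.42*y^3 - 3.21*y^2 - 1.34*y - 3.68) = -2.4234*y^5 + 16.5141*y^4 + 21.8912*y^3 + 36.691*y^2 + 21.3692*y + 10.3776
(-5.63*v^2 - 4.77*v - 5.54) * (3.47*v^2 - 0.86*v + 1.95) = -19.5361*v^4 - 11.7101*v^3 - 26.1001*v^2 - 4.5371*v - 10.803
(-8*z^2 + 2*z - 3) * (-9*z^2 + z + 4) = 72*z^4 - 26*z^3 - 3*z^2 + 5*z - 12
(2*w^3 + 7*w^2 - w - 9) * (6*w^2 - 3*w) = 12*w^5 + 36*w^4 - 27*w^3 - 51*w^2 + 27*w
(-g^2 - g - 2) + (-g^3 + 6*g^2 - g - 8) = -g^3 + 5*g^2 - 2*g - 10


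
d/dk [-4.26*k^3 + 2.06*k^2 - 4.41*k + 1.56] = -12.78*k^2 + 4.12*k - 4.41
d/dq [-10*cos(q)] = 10*sin(q)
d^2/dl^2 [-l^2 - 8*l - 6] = -2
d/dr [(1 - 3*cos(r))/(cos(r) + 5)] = 16*sin(r)/(cos(r) + 5)^2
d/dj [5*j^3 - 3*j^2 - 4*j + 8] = 15*j^2 - 6*j - 4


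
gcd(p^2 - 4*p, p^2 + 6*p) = p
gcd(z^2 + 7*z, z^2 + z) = z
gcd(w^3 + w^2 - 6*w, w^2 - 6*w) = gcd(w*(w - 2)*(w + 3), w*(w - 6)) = w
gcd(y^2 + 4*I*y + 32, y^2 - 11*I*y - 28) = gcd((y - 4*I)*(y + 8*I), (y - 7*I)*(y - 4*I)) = y - 4*I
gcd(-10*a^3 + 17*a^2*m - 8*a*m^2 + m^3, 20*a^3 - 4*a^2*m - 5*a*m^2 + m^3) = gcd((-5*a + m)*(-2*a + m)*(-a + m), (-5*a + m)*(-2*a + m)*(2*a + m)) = 10*a^2 - 7*a*m + m^2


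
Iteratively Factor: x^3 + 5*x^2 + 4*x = (x)*(x^2 + 5*x + 4) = x*(x + 1)*(x + 4)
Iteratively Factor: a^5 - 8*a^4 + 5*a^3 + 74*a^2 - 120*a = (a)*(a^4 - 8*a^3 + 5*a^2 + 74*a - 120) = a*(a - 2)*(a^3 - 6*a^2 - 7*a + 60) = a*(a - 2)*(a + 3)*(a^2 - 9*a + 20) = a*(a - 5)*(a - 2)*(a + 3)*(a - 4)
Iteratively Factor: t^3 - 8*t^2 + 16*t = (t)*(t^2 - 8*t + 16) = t*(t - 4)*(t - 4)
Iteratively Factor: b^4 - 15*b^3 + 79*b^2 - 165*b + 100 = (b - 1)*(b^3 - 14*b^2 + 65*b - 100) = (b - 4)*(b - 1)*(b^2 - 10*b + 25) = (b - 5)*(b - 4)*(b - 1)*(b - 5)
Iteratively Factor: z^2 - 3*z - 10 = (z - 5)*(z + 2)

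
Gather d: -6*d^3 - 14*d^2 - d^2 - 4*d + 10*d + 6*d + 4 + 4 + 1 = -6*d^3 - 15*d^2 + 12*d + 9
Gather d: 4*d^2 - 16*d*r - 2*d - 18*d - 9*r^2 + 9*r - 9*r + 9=4*d^2 + d*(-16*r - 20) - 9*r^2 + 9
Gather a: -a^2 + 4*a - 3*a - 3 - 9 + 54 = -a^2 + a + 42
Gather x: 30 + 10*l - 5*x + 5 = 10*l - 5*x + 35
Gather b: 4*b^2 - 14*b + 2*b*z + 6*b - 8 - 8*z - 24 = 4*b^2 + b*(2*z - 8) - 8*z - 32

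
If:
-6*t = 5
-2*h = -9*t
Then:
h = -15/4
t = -5/6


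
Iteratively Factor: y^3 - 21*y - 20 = (y + 1)*(y^2 - y - 20) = (y - 5)*(y + 1)*(y + 4)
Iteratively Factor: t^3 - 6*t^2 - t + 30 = (t + 2)*(t^2 - 8*t + 15) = (t - 3)*(t + 2)*(t - 5)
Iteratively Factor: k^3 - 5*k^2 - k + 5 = (k - 1)*(k^2 - 4*k - 5) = (k - 5)*(k - 1)*(k + 1)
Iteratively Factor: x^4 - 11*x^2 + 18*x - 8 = (x + 4)*(x^3 - 4*x^2 + 5*x - 2) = (x - 1)*(x + 4)*(x^2 - 3*x + 2) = (x - 1)^2*(x + 4)*(x - 2)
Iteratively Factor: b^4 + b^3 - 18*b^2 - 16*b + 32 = (b + 4)*(b^3 - 3*b^2 - 6*b + 8) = (b + 2)*(b + 4)*(b^2 - 5*b + 4) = (b - 4)*(b + 2)*(b + 4)*(b - 1)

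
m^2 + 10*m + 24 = (m + 4)*(m + 6)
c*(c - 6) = c^2 - 6*c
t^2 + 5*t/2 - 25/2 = (t - 5/2)*(t + 5)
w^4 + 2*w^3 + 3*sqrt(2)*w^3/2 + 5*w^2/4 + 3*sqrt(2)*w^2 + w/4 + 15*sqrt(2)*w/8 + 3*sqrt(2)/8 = (w + 1/2)^2*(w + 1)*(w + 3*sqrt(2)/2)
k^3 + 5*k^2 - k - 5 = (k - 1)*(k + 1)*(k + 5)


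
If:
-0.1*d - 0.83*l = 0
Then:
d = -8.3*l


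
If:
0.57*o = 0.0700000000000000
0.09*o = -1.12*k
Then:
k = -0.01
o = 0.12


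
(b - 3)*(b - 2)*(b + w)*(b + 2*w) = b^4 + 3*b^3*w - 5*b^3 + 2*b^2*w^2 - 15*b^2*w + 6*b^2 - 10*b*w^2 + 18*b*w + 12*w^2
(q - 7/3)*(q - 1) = q^2 - 10*q/3 + 7/3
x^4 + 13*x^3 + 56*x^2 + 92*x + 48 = (x + 1)*(x + 2)*(x + 4)*(x + 6)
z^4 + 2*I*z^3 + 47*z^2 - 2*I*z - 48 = (z - 1)*(z + 1)*(z - 6*I)*(z + 8*I)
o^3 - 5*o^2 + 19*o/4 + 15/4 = (o - 3)*(o - 5/2)*(o + 1/2)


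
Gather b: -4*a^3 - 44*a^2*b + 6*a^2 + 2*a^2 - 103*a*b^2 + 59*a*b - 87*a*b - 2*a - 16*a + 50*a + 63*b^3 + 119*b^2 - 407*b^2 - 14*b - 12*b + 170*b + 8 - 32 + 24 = -4*a^3 + 8*a^2 + 32*a + 63*b^3 + b^2*(-103*a - 288) + b*(-44*a^2 - 28*a + 144)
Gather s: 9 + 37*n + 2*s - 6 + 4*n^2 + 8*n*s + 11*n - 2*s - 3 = 4*n^2 + 8*n*s + 48*n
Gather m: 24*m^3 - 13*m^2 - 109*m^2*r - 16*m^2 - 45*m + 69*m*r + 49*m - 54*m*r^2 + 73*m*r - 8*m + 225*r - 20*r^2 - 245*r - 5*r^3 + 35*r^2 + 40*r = 24*m^3 + m^2*(-109*r - 29) + m*(-54*r^2 + 142*r - 4) - 5*r^3 + 15*r^2 + 20*r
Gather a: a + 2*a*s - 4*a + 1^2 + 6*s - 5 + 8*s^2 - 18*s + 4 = a*(2*s - 3) + 8*s^2 - 12*s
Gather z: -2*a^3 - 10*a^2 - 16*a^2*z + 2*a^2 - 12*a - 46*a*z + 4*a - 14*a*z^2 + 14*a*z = -2*a^3 - 8*a^2 - 14*a*z^2 - 8*a + z*(-16*a^2 - 32*a)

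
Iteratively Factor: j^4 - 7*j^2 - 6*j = (j + 2)*(j^3 - 2*j^2 - 3*j) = j*(j + 2)*(j^2 - 2*j - 3) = j*(j + 1)*(j + 2)*(j - 3)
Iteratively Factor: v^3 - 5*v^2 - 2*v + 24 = (v + 2)*(v^2 - 7*v + 12) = (v - 4)*(v + 2)*(v - 3)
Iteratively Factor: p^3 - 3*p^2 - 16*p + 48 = (p + 4)*(p^2 - 7*p + 12) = (p - 4)*(p + 4)*(p - 3)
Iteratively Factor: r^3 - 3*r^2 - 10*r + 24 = (r - 2)*(r^2 - r - 12) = (r - 4)*(r - 2)*(r + 3)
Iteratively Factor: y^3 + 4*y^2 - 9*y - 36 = (y + 4)*(y^2 - 9) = (y + 3)*(y + 4)*(y - 3)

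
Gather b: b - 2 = b - 2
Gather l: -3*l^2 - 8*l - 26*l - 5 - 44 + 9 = -3*l^2 - 34*l - 40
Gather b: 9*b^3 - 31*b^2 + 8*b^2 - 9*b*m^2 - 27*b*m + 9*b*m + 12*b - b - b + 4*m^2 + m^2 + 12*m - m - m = 9*b^3 - 23*b^2 + b*(-9*m^2 - 18*m + 10) + 5*m^2 + 10*m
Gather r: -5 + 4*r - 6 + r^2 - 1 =r^2 + 4*r - 12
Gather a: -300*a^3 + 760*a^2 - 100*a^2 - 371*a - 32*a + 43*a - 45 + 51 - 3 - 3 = -300*a^3 + 660*a^2 - 360*a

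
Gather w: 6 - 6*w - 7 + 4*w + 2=1 - 2*w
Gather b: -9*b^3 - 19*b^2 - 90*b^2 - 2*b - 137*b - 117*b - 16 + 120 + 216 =-9*b^3 - 109*b^2 - 256*b + 320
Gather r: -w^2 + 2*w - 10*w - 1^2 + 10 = -w^2 - 8*w + 9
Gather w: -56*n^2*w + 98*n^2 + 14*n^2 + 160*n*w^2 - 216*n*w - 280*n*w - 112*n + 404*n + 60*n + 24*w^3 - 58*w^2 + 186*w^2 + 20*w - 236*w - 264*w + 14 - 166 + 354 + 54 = 112*n^2 + 352*n + 24*w^3 + w^2*(160*n + 128) + w*(-56*n^2 - 496*n - 480) + 256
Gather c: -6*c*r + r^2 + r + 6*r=-6*c*r + r^2 + 7*r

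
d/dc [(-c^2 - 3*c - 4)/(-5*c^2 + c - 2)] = 2*(-8*c^2 - 18*c + 5)/(25*c^4 - 10*c^3 + 21*c^2 - 4*c + 4)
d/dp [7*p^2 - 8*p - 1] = 14*p - 8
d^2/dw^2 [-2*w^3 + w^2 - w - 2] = 2 - 12*w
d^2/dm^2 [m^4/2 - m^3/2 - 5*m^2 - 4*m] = 6*m^2 - 3*m - 10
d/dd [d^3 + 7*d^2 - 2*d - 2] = 3*d^2 + 14*d - 2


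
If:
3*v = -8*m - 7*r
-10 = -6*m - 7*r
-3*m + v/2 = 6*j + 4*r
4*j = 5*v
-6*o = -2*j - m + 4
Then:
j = -275/214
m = -370/107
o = -1073/642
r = 470/107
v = -110/107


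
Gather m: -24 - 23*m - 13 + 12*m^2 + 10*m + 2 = 12*m^2 - 13*m - 35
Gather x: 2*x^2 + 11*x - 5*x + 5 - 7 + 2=2*x^2 + 6*x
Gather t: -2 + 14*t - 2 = 14*t - 4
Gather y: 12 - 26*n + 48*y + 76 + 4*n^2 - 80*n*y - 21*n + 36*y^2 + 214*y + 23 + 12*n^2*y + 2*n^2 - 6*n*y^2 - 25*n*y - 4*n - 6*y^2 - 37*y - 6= 6*n^2 - 51*n + y^2*(30 - 6*n) + y*(12*n^2 - 105*n + 225) + 105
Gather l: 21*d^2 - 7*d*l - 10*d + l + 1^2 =21*d^2 - 10*d + l*(1 - 7*d) + 1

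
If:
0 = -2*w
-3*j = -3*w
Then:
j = 0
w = 0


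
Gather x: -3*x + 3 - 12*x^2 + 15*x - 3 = -12*x^2 + 12*x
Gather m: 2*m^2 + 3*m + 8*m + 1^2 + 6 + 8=2*m^2 + 11*m + 15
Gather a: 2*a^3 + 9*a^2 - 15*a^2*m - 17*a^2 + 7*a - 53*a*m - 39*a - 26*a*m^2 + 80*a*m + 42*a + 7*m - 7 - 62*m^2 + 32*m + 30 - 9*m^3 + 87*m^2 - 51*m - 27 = 2*a^3 + a^2*(-15*m - 8) + a*(-26*m^2 + 27*m + 10) - 9*m^3 + 25*m^2 - 12*m - 4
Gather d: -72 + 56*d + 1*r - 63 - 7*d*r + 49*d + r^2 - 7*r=d*(105 - 7*r) + r^2 - 6*r - 135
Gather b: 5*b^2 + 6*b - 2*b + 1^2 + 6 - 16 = 5*b^2 + 4*b - 9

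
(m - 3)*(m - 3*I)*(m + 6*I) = m^3 - 3*m^2 + 3*I*m^2 + 18*m - 9*I*m - 54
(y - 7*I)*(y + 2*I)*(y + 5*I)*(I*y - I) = I*y^4 - I*y^3 + 39*I*y^2 - 70*y - 39*I*y + 70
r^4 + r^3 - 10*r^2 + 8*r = r*(r - 2)*(r - 1)*(r + 4)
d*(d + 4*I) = d^2 + 4*I*d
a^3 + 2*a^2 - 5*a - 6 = (a - 2)*(a + 1)*(a + 3)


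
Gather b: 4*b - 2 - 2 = 4*b - 4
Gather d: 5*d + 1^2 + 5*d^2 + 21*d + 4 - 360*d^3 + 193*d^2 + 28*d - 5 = -360*d^3 + 198*d^2 + 54*d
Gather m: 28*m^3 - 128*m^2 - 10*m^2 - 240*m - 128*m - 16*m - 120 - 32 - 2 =28*m^3 - 138*m^2 - 384*m - 154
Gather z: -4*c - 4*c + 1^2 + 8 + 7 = 16 - 8*c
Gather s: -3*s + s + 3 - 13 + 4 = -2*s - 6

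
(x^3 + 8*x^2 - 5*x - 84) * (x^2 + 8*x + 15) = x^5 + 16*x^4 + 74*x^3 - 4*x^2 - 747*x - 1260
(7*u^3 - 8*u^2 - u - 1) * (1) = 7*u^3 - 8*u^2 - u - 1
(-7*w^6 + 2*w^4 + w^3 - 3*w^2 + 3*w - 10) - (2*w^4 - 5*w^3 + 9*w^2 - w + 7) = -7*w^6 + 6*w^3 - 12*w^2 + 4*w - 17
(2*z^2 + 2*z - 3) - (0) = 2*z^2 + 2*z - 3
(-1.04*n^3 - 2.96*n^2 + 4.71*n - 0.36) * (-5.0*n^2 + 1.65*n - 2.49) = 5.2*n^5 + 13.084*n^4 - 25.8444*n^3 + 16.9419*n^2 - 12.3219*n + 0.8964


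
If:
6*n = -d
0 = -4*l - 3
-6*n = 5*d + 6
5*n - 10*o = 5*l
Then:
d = -3/2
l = -3/4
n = 1/4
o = 1/2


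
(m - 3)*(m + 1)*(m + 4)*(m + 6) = m^4 + 8*m^3 + m^2 - 78*m - 72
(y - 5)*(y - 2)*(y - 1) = y^3 - 8*y^2 + 17*y - 10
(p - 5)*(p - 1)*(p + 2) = p^3 - 4*p^2 - 7*p + 10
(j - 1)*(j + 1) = j^2 - 1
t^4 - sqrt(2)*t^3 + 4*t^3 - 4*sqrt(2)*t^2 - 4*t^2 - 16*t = t*(t + 4)*(t - 2*sqrt(2))*(t + sqrt(2))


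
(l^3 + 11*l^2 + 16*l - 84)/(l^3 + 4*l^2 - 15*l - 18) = (l^2 + 5*l - 14)/(l^2 - 2*l - 3)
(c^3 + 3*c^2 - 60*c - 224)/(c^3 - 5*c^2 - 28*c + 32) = (c + 7)/(c - 1)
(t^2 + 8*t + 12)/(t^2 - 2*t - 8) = (t + 6)/(t - 4)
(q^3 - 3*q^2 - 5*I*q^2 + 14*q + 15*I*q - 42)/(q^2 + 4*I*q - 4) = (q^2 - q*(3 + 7*I) + 21*I)/(q + 2*I)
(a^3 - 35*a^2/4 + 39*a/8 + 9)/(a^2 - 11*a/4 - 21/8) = (2*a^2 - 19*a + 24)/(2*a - 7)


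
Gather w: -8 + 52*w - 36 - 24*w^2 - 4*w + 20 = -24*w^2 + 48*w - 24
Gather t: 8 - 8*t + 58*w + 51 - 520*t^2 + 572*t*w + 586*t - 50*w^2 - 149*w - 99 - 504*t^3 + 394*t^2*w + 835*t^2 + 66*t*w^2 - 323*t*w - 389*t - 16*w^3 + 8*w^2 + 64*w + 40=-504*t^3 + t^2*(394*w + 315) + t*(66*w^2 + 249*w + 189) - 16*w^3 - 42*w^2 - 27*w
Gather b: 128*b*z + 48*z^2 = 128*b*z + 48*z^2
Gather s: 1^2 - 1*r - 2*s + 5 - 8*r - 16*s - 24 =-9*r - 18*s - 18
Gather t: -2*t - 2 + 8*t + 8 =6*t + 6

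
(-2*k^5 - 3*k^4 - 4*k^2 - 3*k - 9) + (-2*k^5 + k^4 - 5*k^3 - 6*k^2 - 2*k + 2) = -4*k^5 - 2*k^4 - 5*k^3 - 10*k^2 - 5*k - 7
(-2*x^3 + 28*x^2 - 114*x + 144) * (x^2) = -2*x^5 + 28*x^4 - 114*x^3 + 144*x^2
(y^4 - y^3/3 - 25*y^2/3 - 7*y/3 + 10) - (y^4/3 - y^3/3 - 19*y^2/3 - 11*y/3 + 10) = 2*y^4/3 - 2*y^2 + 4*y/3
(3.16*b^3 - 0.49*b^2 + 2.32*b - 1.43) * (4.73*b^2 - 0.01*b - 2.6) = 14.9468*b^5 - 2.3493*b^4 + 2.7625*b^3 - 5.5131*b^2 - 6.0177*b + 3.718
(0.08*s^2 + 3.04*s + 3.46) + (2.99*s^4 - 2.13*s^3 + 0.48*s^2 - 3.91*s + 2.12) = 2.99*s^4 - 2.13*s^3 + 0.56*s^2 - 0.87*s + 5.58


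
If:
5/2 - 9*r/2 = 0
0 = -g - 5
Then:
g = -5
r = 5/9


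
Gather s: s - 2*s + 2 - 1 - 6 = -s - 5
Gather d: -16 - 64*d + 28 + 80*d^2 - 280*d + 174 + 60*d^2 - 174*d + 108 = 140*d^2 - 518*d + 294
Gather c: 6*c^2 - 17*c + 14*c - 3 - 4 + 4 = 6*c^2 - 3*c - 3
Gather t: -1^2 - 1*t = -t - 1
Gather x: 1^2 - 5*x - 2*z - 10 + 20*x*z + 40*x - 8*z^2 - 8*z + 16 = x*(20*z + 35) - 8*z^2 - 10*z + 7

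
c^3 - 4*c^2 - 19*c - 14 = (c - 7)*(c + 1)*(c + 2)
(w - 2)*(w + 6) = w^2 + 4*w - 12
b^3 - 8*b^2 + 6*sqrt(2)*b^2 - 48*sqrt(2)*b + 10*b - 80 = (b - 8)*(b + sqrt(2))*(b + 5*sqrt(2))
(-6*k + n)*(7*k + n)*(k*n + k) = -42*k^3*n - 42*k^3 + k^2*n^2 + k^2*n + k*n^3 + k*n^2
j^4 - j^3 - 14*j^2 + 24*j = j*(j - 3)*(j - 2)*(j + 4)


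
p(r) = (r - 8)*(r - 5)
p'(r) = 2*r - 13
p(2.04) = 17.64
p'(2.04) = -8.92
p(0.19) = 37.57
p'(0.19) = -12.62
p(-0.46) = 46.19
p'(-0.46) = -13.92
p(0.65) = 31.97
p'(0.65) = -11.70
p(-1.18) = 56.73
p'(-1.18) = -15.36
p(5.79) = -1.75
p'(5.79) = -1.42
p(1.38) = 23.96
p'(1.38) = -10.24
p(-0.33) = 44.40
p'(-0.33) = -13.66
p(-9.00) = 238.00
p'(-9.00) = -31.00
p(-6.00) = 154.00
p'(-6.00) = -25.00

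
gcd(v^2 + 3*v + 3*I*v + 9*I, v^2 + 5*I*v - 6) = v + 3*I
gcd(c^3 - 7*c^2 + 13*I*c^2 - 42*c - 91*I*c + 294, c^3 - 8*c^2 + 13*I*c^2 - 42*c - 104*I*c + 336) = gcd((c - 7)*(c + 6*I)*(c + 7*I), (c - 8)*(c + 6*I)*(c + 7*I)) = c^2 + 13*I*c - 42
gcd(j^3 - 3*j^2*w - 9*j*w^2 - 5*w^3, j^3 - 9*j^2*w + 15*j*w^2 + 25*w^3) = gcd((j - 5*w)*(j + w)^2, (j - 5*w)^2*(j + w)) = -j^2 + 4*j*w + 5*w^2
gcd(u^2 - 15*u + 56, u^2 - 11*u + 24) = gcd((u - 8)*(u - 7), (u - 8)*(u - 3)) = u - 8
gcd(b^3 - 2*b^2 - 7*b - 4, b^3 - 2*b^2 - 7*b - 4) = b^3 - 2*b^2 - 7*b - 4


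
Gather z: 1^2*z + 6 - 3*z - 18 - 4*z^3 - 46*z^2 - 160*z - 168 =-4*z^3 - 46*z^2 - 162*z - 180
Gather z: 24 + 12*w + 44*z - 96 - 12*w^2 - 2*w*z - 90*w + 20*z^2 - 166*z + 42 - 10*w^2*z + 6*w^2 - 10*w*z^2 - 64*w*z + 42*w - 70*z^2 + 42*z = -6*w^2 - 36*w + z^2*(-10*w - 50) + z*(-10*w^2 - 66*w - 80) - 30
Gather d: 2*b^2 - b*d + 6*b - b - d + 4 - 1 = 2*b^2 + 5*b + d*(-b - 1) + 3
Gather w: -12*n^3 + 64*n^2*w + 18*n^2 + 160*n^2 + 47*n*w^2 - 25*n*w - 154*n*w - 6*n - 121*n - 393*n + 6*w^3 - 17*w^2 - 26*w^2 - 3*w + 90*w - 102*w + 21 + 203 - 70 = -12*n^3 + 178*n^2 - 520*n + 6*w^3 + w^2*(47*n - 43) + w*(64*n^2 - 179*n - 15) + 154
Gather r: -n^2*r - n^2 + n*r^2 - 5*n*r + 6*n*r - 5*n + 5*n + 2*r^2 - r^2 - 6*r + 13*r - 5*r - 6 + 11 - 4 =-n^2 + r^2*(n + 1) + r*(-n^2 + n + 2) + 1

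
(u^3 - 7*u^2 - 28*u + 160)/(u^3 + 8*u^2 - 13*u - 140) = (u - 8)/(u + 7)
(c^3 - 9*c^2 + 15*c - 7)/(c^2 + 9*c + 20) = (c^3 - 9*c^2 + 15*c - 7)/(c^2 + 9*c + 20)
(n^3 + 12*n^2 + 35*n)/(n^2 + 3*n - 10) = n*(n + 7)/(n - 2)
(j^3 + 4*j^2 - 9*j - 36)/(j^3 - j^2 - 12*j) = (j^2 + j - 12)/(j*(j - 4))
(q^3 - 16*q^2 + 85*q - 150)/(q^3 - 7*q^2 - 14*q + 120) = (q - 5)/(q + 4)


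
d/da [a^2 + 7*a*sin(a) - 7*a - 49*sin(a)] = 7*a*cos(a) + 2*a + 7*sin(a) - 49*cos(a) - 7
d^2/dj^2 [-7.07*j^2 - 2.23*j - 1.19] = -14.1400000000000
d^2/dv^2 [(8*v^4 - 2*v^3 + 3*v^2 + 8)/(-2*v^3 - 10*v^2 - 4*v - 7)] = 2*(-788*v^6 - 672*v^5 - 2352*v^4 - 2766*v^3 - 4146*v^2 - 330*v + 285)/(8*v^9 + 120*v^8 + 648*v^7 + 1564*v^6 + 2136*v^5 + 2916*v^4 + 2038*v^3 + 1806*v^2 + 588*v + 343)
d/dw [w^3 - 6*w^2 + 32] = 3*w*(w - 4)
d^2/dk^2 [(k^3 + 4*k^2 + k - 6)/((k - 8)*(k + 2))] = 154/(k^3 - 24*k^2 + 192*k - 512)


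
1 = 1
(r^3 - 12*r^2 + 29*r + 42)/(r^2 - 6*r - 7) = r - 6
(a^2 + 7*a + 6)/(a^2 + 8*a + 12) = (a + 1)/(a + 2)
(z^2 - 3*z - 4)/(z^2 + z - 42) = (z^2 - 3*z - 4)/(z^2 + z - 42)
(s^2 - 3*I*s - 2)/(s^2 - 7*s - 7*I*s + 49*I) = (s^2 - 3*I*s - 2)/(s^2 - 7*s - 7*I*s + 49*I)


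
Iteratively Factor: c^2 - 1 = (c + 1)*(c - 1)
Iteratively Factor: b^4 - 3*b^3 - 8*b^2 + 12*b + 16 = (b - 4)*(b^3 + b^2 - 4*b - 4) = (b - 4)*(b + 1)*(b^2 - 4) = (b - 4)*(b + 1)*(b + 2)*(b - 2)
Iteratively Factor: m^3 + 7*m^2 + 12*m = (m)*(m^2 + 7*m + 12) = m*(m + 3)*(m + 4)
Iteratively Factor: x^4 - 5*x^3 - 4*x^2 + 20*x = (x - 5)*(x^3 - 4*x) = (x - 5)*(x - 2)*(x^2 + 2*x) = x*(x - 5)*(x - 2)*(x + 2)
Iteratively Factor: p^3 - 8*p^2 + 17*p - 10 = (p - 1)*(p^2 - 7*p + 10) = (p - 2)*(p - 1)*(p - 5)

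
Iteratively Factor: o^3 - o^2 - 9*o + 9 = (o - 1)*(o^2 - 9) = (o - 3)*(o - 1)*(o + 3)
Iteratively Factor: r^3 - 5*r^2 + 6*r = (r - 2)*(r^2 - 3*r) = (r - 3)*(r - 2)*(r)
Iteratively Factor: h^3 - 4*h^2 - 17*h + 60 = (h - 3)*(h^2 - h - 20) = (h - 3)*(h + 4)*(h - 5)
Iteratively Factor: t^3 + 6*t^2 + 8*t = (t + 2)*(t^2 + 4*t) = (t + 2)*(t + 4)*(t)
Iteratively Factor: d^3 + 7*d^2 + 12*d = (d + 3)*(d^2 + 4*d) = d*(d + 3)*(d + 4)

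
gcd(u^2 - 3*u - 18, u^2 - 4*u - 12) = u - 6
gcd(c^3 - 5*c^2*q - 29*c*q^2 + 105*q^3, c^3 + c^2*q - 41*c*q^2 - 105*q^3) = -c^2 + 2*c*q + 35*q^2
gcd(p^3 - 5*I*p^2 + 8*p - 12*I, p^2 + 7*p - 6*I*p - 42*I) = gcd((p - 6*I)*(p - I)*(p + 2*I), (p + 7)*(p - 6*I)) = p - 6*I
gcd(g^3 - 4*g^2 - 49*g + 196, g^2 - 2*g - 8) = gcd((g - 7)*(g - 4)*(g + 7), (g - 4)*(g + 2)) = g - 4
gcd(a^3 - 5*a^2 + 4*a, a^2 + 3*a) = a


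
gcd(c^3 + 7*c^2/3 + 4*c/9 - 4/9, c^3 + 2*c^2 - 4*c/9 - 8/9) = c^2 + 8*c/3 + 4/3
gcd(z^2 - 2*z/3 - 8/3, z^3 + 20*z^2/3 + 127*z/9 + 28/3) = z + 4/3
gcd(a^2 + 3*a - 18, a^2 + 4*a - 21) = a - 3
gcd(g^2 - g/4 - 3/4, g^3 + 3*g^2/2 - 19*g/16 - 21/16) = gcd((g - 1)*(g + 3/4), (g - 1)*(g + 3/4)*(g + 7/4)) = g^2 - g/4 - 3/4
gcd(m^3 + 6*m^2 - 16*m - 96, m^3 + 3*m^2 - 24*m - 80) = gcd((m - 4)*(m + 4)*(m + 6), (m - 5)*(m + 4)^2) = m + 4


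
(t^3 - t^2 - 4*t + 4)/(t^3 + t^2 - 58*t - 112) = (t^2 - 3*t + 2)/(t^2 - t - 56)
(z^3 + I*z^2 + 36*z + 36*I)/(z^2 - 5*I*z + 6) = z + 6*I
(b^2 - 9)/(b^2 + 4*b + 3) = (b - 3)/(b + 1)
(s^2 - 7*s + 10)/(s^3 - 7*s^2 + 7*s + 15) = (s - 2)/(s^2 - 2*s - 3)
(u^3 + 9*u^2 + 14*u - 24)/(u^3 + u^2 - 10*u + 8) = (u + 6)/(u - 2)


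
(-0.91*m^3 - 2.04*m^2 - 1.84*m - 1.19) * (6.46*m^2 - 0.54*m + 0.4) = -5.8786*m^5 - 12.687*m^4 - 11.1488*m^3 - 7.5098*m^2 - 0.0934*m - 0.476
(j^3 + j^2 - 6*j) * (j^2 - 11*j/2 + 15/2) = j^5 - 9*j^4/2 - 4*j^3 + 81*j^2/2 - 45*j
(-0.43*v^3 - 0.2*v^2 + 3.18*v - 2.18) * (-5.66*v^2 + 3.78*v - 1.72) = 2.4338*v^5 - 0.4934*v^4 - 18.0152*v^3 + 24.7032*v^2 - 13.71*v + 3.7496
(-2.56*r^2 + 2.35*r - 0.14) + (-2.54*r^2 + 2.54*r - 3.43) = -5.1*r^2 + 4.89*r - 3.57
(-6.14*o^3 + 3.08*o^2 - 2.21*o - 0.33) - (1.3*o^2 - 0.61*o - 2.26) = -6.14*o^3 + 1.78*o^2 - 1.6*o + 1.93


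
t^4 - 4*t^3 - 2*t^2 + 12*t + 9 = (t - 3)^2*(t + 1)^2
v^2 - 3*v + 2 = (v - 2)*(v - 1)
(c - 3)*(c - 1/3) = c^2 - 10*c/3 + 1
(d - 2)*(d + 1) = d^2 - d - 2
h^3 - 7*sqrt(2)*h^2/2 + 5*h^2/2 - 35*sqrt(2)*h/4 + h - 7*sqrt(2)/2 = (h + 1/2)*(h + 2)*(h - 7*sqrt(2)/2)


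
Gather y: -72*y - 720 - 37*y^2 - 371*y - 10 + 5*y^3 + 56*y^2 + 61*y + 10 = 5*y^3 + 19*y^2 - 382*y - 720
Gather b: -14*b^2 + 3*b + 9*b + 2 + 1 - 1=-14*b^2 + 12*b + 2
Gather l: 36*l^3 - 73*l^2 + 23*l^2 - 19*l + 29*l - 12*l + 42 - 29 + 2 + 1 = 36*l^3 - 50*l^2 - 2*l + 16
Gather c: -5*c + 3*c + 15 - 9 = 6 - 2*c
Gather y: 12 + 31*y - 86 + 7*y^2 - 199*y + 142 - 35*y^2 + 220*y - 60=-28*y^2 + 52*y + 8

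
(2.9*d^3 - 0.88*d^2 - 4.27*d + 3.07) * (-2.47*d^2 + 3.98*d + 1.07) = -7.163*d^5 + 13.7156*d^4 + 10.1475*d^3 - 25.5191*d^2 + 7.6497*d + 3.2849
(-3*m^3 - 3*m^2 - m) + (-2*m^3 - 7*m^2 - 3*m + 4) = -5*m^3 - 10*m^2 - 4*m + 4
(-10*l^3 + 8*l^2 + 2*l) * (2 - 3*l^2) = 30*l^5 - 24*l^4 - 26*l^3 + 16*l^2 + 4*l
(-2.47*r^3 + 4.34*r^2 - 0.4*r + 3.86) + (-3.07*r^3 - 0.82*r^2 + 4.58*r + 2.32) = -5.54*r^3 + 3.52*r^2 + 4.18*r + 6.18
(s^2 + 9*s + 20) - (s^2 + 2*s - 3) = 7*s + 23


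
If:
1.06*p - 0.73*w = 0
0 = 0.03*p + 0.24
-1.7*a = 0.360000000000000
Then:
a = -0.21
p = -8.00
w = -11.62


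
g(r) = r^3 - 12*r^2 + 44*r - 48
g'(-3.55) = 167.01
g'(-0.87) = 67.15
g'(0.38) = 35.31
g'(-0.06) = 45.45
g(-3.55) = -400.17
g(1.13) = -12.16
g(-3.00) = -315.00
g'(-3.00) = 143.00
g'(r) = 3*r^2 - 24*r + 44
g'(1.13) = 20.71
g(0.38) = -32.96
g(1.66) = -3.45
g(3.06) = 2.93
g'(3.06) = -1.35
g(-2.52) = -251.09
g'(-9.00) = 503.00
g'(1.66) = 12.43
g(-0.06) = -50.68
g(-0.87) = -96.02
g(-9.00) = -2145.00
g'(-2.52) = 123.53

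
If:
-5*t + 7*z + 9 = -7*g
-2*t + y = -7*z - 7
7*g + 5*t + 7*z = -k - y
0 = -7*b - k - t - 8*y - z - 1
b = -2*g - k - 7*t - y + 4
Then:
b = 299*z/56 + 43/14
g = 29*z/56 + 17/14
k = -37*z/2 - 26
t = 17*z/8 + 7/2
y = -11*z/4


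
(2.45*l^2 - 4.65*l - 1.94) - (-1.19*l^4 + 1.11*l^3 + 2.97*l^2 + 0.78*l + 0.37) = 1.19*l^4 - 1.11*l^3 - 0.52*l^2 - 5.43*l - 2.31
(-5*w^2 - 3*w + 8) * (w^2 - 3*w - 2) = -5*w^4 + 12*w^3 + 27*w^2 - 18*w - 16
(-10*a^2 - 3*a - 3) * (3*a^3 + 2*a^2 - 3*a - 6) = -30*a^5 - 29*a^4 + 15*a^3 + 63*a^2 + 27*a + 18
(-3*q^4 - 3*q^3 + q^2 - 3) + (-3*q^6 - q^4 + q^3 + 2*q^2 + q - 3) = -3*q^6 - 4*q^4 - 2*q^3 + 3*q^2 + q - 6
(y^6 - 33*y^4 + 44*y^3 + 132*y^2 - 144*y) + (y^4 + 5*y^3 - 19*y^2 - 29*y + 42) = y^6 - 32*y^4 + 49*y^3 + 113*y^2 - 173*y + 42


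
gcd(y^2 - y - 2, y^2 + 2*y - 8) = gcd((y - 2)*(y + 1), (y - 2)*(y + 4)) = y - 2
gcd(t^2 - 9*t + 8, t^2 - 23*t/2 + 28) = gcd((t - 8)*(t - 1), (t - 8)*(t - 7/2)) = t - 8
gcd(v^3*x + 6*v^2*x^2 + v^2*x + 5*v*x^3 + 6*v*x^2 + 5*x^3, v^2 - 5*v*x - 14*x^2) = 1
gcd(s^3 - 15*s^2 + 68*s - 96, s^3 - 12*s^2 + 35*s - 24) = s^2 - 11*s + 24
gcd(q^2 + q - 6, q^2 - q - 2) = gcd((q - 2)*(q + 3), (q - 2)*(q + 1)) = q - 2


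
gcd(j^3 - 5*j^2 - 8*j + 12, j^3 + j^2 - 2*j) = j^2 + j - 2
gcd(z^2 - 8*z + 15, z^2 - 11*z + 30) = z - 5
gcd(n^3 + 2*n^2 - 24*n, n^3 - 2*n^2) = n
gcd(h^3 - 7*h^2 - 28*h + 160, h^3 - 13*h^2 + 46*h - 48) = h - 8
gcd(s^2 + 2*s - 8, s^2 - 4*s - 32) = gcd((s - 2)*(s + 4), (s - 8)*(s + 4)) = s + 4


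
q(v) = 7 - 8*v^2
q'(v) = -16*v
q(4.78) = -175.79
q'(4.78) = -76.48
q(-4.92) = -186.65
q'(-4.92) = 78.72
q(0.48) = 5.16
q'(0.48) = -7.68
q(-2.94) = -62.15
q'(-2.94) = 47.04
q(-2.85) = -57.98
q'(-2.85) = 45.60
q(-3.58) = -95.53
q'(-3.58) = 57.28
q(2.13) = -29.30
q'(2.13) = -34.08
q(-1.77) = -18.06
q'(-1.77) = 28.32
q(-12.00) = -1145.00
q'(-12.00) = 192.00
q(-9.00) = -641.00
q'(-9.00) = 144.00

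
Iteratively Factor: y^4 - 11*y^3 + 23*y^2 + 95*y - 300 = (y - 5)*(y^3 - 6*y^2 - 7*y + 60) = (y - 5)*(y - 4)*(y^2 - 2*y - 15) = (y - 5)*(y - 4)*(y + 3)*(y - 5)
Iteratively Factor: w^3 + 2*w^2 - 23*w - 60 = (w + 3)*(w^2 - w - 20) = (w + 3)*(w + 4)*(w - 5)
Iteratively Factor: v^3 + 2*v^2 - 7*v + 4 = (v - 1)*(v^2 + 3*v - 4) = (v - 1)*(v + 4)*(v - 1)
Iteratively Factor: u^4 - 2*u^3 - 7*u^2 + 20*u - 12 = (u + 3)*(u^3 - 5*u^2 + 8*u - 4) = (u - 1)*(u + 3)*(u^2 - 4*u + 4) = (u - 2)*(u - 1)*(u + 3)*(u - 2)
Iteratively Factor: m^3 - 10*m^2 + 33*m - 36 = (m - 3)*(m^2 - 7*m + 12) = (m - 4)*(m - 3)*(m - 3)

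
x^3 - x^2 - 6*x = x*(x - 3)*(x + 2)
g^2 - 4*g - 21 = (g - 7)*(g + 3)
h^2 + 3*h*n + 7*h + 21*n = (h + 7)*(h + 3*n)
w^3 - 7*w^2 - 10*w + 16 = (w - 8)*(w - 1)*(w + 2)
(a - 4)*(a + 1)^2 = a^3 - 2*a^2 - 7*a - 4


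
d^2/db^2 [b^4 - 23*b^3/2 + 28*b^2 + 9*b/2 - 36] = 12*b^2 - 69*b + 56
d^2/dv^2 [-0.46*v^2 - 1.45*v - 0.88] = -0.920000000000000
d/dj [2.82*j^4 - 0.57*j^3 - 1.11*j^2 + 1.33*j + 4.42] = 11.28*j^3 - 1.71*j^2 - 2.22*j + 1.33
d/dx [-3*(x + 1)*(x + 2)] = -6*x - 9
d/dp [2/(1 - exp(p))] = 1/(2*sinh(p/2)^2)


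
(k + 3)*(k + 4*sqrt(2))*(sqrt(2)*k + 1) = sqrt(2)*k^3 + 3*sqrt(2)*k^2 + 9*k^2 + 4*sqrt(2)*k + 27*k + 12*sqrt(2)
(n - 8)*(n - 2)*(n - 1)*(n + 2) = n^4 - 9*n^3 + 4*n^2 + 36*n - 32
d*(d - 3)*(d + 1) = d^3 - 2*d^2 - 3*d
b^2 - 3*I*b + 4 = (b - 4*I)*(b + I)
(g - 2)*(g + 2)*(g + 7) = g^3 + 7*g^2 - 4*g - 28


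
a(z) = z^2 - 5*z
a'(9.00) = 13.00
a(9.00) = 36.00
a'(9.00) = 13.00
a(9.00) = 36.00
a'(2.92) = 0.84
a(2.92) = -6.07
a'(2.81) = 0.62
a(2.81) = -6.15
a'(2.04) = -0.92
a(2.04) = -6.04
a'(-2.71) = -10.42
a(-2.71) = 20.89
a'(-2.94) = -10.88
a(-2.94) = 23.34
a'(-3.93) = -12.86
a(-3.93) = 35.09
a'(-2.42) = -9.84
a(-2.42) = 17.96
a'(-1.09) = -7.18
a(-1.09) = 6.64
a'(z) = 2*z - 5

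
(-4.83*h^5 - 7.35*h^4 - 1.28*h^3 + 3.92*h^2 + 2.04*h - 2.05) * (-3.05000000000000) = 14.7315*h^5 + 22.4175*h^4 + 3.904*h^3 - 11.956*h^2 - 6.222*h + 6.2525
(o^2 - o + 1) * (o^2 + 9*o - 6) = o^4 + 8*o^3 - 14*o^2 + 15*o - 6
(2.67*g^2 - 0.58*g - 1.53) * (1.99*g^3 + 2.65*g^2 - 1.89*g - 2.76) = 5.3133*g^5 + 5.9213*g^4 - 9.628*g^3 - 10.3275*g^2 + 4.4925*g + 4.2228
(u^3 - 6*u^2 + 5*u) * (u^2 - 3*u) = u^5 - 9*u^4 + 23*u^3 - 15*u^2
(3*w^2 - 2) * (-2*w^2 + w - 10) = -6*w^4 + 3*w^3 - 26*w^2 - 2*w + 20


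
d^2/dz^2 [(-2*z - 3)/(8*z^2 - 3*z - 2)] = 2*((2*z + 3)*(16*z - 3)^2 + 6*(8*z + 3)*(-8*z^2 + 3*z + 2))/(-8*z^2 + 3*z + 2)^3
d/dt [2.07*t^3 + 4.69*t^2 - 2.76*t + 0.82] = 6.21*t^2 + 9.38*t - 2.76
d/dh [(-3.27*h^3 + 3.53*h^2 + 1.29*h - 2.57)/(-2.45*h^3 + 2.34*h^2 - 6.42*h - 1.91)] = (0.996699999999997*h^4 + 48.3078*h^3 - 25.8336*h^2 - 1.457*h - 18.9633)/(6.0025*h^6 - 11.466*h^5 + 36.9336*h^4 - 20.6866*h^3 + 32.2776*h^2 + 24.5244*h + 3.6481)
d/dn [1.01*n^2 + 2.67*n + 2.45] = 2.02*n + 2.67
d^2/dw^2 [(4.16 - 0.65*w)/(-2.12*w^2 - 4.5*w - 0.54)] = ((11.7884 - 8.268*w)*(2.12*w^2 + 4.5*w + 0.54) + (0.65*w - 4.16)*(4.24*w + 4.5)*(8.48*w + 9.0))/(2.12*w^2 + 4.5*w + 0.54)^3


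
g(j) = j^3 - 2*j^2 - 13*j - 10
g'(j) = 3*j^2 - 4*j - 13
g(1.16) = -26.21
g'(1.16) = -13.60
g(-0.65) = -2.67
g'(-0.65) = -9.13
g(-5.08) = -126.67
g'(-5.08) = 84.74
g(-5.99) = -218.81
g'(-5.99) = 118.60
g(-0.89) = -0.72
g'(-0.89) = -7.06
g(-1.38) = 1.50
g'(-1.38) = -1.77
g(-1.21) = 1.03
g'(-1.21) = -3.77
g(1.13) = -25.80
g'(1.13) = -13.69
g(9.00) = 440.00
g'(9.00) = 194.00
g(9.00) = 440.00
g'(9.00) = 194.00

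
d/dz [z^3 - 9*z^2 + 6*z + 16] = 3*z^2 - 18*z + 6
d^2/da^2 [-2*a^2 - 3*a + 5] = -4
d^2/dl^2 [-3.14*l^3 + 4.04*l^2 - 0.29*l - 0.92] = 8.08 - 18.84*l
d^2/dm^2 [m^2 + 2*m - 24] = 2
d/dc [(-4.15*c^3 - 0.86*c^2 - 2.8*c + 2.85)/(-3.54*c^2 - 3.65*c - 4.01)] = (14.691*c^4 + 30.295*c^3 + 43.1515*c^2 + 27.0752*c + 21.6305)/(12.5316*c^4 + 25.842*c^3 + 41.7133*c^2 + 29.273*c + 16.0801)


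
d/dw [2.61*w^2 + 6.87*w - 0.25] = 5.22*w + 6.87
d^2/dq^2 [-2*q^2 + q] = -4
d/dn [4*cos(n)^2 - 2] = -4*sin(2*n)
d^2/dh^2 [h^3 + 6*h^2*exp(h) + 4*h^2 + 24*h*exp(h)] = 6*h^2*exp(h) + 48*h*exp(h) + 6*h + 60*exp(h) + 8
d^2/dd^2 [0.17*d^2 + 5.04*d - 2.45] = 0.340000000000000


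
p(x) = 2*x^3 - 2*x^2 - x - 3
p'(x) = 6*x^2 - 4*x - 1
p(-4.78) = -262.35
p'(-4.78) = 155.21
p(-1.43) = -11.51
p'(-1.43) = 16.99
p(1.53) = -2.05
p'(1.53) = 6.93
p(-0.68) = -3.87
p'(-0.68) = 4.49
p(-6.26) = -565.74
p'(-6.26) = 259.17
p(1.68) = -0.84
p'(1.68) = 9.21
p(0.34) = -3.49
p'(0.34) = -1.67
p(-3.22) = -87.29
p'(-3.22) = 74.09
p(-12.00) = -3735.00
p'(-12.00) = 911.00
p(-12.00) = -3735.00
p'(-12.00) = 911.00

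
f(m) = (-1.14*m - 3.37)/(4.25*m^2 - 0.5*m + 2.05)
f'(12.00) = 0.00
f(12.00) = -0.03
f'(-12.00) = 0.00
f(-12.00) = 0.02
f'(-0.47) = -1.58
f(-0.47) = -0.88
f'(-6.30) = 0.00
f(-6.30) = 0.02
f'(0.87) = 1.05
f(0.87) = -0.90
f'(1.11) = 0.74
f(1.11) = -0.69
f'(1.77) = 0.30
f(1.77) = -0.37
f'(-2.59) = -0.05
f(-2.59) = -0.01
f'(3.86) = 0.04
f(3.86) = -0.12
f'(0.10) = -0.27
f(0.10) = -1.71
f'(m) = (0.5 - 8.5*m)*(-1.14*m - 3.37)/(4.25*m^2 - 0.5*m + 2.05)^2 - 1.14/(4.25*m^2 - 0.5*m + 2.05) = (4.845*m^2 + 28.645*m - 4.022)/(18.0625*m^4 - 4.25*m^3 + 17.675*m^2 - 2.05*m + 4.2025)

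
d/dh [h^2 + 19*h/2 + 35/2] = 2*h + 19/2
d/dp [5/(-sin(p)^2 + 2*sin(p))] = 10*(sin(p) - 1)*cos(p)/((sin(p) - 2)^2*sin(p)^2)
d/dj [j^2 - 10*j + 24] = 2*j - 10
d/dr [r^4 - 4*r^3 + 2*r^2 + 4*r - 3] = 4*r^3 - 12*r^2 + 4*r + 4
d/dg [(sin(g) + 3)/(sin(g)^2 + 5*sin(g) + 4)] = (-6*sin(g) + cos(g)^2 - 12)*cos(g)/(sin(g)^2 + 5*sin(g) + 4)^2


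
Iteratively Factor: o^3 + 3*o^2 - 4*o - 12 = (o + 2)*(o^2 + o - 6) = (o - 2)*(o + 2)*(o + 3)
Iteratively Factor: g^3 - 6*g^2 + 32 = (g + 2)*(g^2 - 8*g + 16) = (g - 4)*(g + 2)*(g - 4)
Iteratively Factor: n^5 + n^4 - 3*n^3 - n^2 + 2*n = (n - 1)*(n^4 + 2*n^3 - n^2 - 2*n) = (n - 1)*(n + 2)*(n^3 - n) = n*(n - 1)*(n + 2)*(n^2 - 1) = n*(n - 1)*(n + 1)*(n + 2)*(n - 1)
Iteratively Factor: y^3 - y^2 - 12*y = (y - 4)*(y^2 + 3*y) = (y - 4)*(y + 3)*(y)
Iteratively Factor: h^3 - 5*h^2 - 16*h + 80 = (h - 5)*(h^2 - 16) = (h - 5)*(h - 4)*(h + 4)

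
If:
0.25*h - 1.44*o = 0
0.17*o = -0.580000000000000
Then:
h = -19.65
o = -3.41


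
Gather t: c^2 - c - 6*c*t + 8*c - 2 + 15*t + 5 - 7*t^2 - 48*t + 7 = c^2 + 7*c - 7*t^2 + t*(-6*c - 33) + 10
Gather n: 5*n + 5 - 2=5*n + 3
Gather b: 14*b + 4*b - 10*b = 8*b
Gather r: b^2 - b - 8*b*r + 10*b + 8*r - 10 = b^2 + 9*b + r*(8 - 8*b) - 10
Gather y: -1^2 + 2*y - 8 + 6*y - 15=8*y - 24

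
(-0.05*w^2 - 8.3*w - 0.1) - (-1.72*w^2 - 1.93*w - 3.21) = 1.67*w^2 - 6.37*w + 3.11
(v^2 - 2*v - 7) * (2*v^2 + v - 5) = 2*v^4 - 3*v^3 - 21*v^2 + 3*v + 35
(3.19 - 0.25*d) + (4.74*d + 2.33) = 4.49*d + 5.52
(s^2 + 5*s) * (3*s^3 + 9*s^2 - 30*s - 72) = 3*s^5 + 24*s^4 + 15*s^3 - 222*s^2 - 360*s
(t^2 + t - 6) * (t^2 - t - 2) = t^4 - 9*t^2 + 4*t + 12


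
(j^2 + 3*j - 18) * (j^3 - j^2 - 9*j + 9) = j^5 + 2*j^4 - 30*j^3 + 189*j - 162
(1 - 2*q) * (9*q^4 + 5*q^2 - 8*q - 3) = -18*q^5 + 9*q^4 - 10*q^3 + 21*q^2 - 2*q - 3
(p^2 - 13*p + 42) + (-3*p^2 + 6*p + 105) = -2*p^2 - 7*p + 147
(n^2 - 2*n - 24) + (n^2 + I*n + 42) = 2*n^2 - 2*n + I*n + 18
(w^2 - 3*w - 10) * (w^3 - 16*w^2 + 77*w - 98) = w^5 - 19*w^4 + 115*w^3 - 169*w^2 - 476*w + 980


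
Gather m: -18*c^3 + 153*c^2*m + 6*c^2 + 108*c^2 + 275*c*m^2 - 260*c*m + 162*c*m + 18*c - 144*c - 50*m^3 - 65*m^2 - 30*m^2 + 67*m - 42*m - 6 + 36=-18*c^3 + 114*c^2 - 126*c - 50*m^3 + m^2*(275*c - 95) + m*(153*c^2 - 98*c + 25) + 30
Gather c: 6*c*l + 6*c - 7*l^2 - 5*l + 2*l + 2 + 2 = c*(6*l + 6) - 7*l^2 - 3*l + 4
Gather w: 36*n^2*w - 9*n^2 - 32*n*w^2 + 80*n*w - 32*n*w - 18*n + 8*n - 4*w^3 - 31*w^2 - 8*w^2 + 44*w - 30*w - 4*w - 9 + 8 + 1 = -9*n^2 - 10*n - 4*w^3 + w^2*(-32*n - 39) + w*(36*n^2 + 48*n + 10)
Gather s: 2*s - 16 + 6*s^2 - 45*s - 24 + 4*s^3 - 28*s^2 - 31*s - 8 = 4*s^3 - 22*s^2 - 74*s - 48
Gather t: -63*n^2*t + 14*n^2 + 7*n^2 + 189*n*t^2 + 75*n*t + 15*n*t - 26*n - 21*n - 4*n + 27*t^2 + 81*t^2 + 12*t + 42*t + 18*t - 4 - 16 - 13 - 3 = 21*n^2 - 51*n + t^2*(189*n + 108) + t*(-63*n^2 + 90*n + 72) - 36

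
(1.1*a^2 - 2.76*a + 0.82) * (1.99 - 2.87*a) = -3.157*a^3 + 10.1102*a^2 - 7.8458*a + 1.6318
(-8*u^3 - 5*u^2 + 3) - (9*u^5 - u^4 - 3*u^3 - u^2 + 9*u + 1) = -9*u^5 + u^4 - 5*u^3 - 4*u^2 - 9*u + 2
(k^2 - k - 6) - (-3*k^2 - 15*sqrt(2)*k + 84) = 4*k^2 - k + 15*sqrt(2)*k - 90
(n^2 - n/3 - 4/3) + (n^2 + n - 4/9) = 2*n^2 + 2*n/3 - 16/9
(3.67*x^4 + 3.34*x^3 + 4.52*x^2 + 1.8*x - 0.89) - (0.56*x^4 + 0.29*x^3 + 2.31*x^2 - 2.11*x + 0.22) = 3.11*x^4 + 3.05*x^3 + 2.21*x^2 + 3.91*x - 1.11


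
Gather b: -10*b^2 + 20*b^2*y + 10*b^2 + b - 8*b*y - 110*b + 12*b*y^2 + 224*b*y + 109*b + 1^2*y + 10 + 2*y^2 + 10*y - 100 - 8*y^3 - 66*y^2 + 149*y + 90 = 20*b^2*y + b*(12*y^2 + 216*y) - 8*y^3 - 64*y^2 + 160*y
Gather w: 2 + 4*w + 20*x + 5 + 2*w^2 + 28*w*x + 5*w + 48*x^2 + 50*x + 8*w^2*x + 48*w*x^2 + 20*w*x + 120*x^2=w^2*(8*x + 2) + w*(48*x^2 + 48*x + 9) + 168*x^2 + 70*x + 7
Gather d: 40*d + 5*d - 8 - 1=45*d - 9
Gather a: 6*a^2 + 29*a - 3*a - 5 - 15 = 6*a^2 + 26*a - 20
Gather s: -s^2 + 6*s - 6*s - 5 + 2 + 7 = 4 - s^2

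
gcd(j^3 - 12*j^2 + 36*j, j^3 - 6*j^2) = j^2 - 6*j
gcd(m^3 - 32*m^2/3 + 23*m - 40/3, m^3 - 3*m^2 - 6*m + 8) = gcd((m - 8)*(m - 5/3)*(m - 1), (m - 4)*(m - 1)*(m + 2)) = m - 1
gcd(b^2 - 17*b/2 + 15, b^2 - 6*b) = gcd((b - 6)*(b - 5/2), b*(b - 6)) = b - 6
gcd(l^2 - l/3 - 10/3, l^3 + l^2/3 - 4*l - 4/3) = l - 2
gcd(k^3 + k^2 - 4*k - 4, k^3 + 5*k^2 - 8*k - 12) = k^2 - k - 2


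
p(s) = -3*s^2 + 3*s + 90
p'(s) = 3 - 6*s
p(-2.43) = 65.00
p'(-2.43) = 17.58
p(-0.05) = 89.84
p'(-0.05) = 3.30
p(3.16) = 69.52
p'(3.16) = -15.96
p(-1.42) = 79.69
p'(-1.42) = 11.52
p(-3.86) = 33.72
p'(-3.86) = 26.16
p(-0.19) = 89.32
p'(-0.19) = 4.14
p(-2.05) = 71.24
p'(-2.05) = 15.30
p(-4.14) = 26.16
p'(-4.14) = 27.84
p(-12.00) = -378.00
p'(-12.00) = 75.00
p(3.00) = 72.00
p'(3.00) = -15.00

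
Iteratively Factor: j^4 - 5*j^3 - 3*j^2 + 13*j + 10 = (j - 2)*(j^3 - 3*j^2 - 9*j - 5) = (j - 2)*(j + 1)*(j^2 - 4*j - 5) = (j - 2)*(j + 1)^2*(j - 5)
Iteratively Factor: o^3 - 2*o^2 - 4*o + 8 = (o - 2)*(o^2 - 4) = (o - 2)^2*(o + 2)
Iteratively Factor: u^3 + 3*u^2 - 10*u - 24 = (u - 3)*(u^2 + 6*u + 8) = (u - 3)*(u + 4)*(u + 2)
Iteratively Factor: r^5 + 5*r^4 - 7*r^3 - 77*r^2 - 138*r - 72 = (r + 3)*(r^4 + 2*r^3 - 13*r^2 - 38*r - 24) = (r + 2)*(r + 3)*(r^3 - 13*r - 12) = (r - 4)*(r + 2)*(r + 3)*(r^2 + 4*r + 3) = (r - 4)*(r + 2)*(r + 3)^2*(r + 1)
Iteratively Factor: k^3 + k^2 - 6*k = (k + 3)*(k^2 - 2*k) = k*(k + 3)*(k - 2)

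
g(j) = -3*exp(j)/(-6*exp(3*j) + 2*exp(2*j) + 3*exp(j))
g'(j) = -3*exp(j)/(-6*exp(3*j) + 2*exp(2*j) + 3*exp(j)) - 3*(18*exp(3*j) - 4*exp(2*j) - 3*exp(j))*exp(j)/(-6*exp(3*j) + 2*exp(2*j) + 3*exp(j))^2 = (6 - 36*exp(j))*exp(j)/(-6*exp(2*j) + 2*exp(j) + 3)^2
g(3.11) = 0.00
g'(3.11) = -0.00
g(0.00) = 3.00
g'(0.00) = -30.00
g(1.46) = 0.03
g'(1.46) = -0.06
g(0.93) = 0.10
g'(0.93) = -0.23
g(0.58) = 0.24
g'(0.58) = -0.66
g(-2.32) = -0.96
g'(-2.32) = 0.02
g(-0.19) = -5.45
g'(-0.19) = -64.81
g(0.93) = 0.10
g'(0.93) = -0.23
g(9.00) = 0.00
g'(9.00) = 0.00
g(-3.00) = -0.97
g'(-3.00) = 0.02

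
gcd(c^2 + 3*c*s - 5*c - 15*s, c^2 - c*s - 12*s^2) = c + 3*s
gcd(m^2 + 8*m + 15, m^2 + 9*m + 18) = m + 3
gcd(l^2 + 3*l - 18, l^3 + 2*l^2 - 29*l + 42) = l - 3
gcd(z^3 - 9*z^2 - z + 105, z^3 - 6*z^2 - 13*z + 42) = z^2 - 4*z - 21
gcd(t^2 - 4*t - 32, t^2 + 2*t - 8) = t + 4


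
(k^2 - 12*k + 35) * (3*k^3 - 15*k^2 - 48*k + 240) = 3*k^5 - 51*k^4 + 237*k^3 + 291*k^2 - 4560*k + 8400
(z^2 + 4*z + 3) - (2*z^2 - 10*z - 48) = -z^2 + 14*z + 51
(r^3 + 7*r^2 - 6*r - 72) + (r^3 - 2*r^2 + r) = 2*r^3 + 5*r^2 - 5*r - 72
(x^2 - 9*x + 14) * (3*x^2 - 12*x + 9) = 3*x^4 - 39*x^3 + 159*x^2 - 249*x + 126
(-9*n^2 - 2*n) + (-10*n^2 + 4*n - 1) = -19*n^2 + 2*n - 1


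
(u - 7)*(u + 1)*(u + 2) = u^3 - 4*u^2 - 19*u - 14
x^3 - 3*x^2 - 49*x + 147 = (x - 7)*(x - 3)*(x + 7)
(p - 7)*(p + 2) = p^2 - 5*p - 14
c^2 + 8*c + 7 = (c + 1)*(c + 7)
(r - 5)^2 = r^2 - 10*r + 25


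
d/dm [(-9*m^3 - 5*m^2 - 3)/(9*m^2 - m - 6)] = (-81*m^4 + 18*m^3 + 167*m^2 + 114*m - 3)/(81*m^4 - 18*m^3 - 107*m^2 + 12*m + 36)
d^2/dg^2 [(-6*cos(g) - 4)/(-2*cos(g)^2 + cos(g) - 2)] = -4*(3*(cos(2*g) - 1)^2/2 - 87*cos(g)/4 - 21*cos(2*g) + 19*cos(3*g)/4 + 29)*cos(g)/(-cos(g) + cos(2*g) + 3)^3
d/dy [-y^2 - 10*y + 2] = -2*y - 10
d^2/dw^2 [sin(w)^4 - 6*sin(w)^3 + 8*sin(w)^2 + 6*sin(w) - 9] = -16*sin(w)^4 + 54*sin(w)^3 - 20*sin(w)^2 - 42*sin(w) + 16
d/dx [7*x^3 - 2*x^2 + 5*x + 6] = 21*x^2 - 4*x + 5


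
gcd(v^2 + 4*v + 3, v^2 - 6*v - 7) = v + 1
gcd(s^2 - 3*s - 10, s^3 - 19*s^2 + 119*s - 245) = s - 5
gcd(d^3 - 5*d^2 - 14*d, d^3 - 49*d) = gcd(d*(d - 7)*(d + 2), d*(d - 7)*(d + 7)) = d^2 - 7*d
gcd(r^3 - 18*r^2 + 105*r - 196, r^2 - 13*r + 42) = r - 7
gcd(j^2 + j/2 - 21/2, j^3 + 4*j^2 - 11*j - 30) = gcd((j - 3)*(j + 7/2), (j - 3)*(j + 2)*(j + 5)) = j - 3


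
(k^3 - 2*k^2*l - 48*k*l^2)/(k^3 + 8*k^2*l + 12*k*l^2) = (k - 8*l)/(k + 2*l)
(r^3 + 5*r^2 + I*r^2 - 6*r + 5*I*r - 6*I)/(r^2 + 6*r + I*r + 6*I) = r - 1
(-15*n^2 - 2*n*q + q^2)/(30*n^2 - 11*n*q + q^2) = (3*n + q)/(-6*n + q)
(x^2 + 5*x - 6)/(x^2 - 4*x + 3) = (x + 6)/(x - 3)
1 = 1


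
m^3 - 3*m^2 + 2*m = m*(m - 2)*(m - 1)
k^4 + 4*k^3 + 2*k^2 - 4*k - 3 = (k - 1)*(k + 1)^2*(k + 3)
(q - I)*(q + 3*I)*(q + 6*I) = q^3 + 8*I*q^2 - 9*q + 18*I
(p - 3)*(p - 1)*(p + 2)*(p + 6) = p^4 + 4*p^3 - 17*p^2 - 24*p + 36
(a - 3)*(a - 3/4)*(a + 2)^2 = a^4 + a^3/4 - 35*a^2/4 - 6*a + 9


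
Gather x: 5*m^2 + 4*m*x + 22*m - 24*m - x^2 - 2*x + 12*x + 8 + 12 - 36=5*m^2 - 2*m - x^2 + x*(4*m + 10) - 16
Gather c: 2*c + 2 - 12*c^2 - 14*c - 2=-12*c^2 - 12*c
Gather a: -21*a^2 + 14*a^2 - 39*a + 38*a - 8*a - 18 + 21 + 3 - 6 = -7*a^2 - 9*a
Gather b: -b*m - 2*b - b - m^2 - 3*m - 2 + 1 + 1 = b*(-m - 3) - m^2 - 3*m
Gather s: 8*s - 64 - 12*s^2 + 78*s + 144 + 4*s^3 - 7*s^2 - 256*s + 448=4*s^3 - 19*s^2 - 170*s + 528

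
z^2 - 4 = (z - 2)*(z + 2)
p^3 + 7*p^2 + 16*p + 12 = (p + 2)^2*(p + 3)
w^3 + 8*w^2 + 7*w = w*(w + 1)*(w + 7)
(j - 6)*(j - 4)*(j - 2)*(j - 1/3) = j^4 - 37*j^3/3 + 48*j^2 - 188*j/3 + 16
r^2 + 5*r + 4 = (r + 1)*(r + 4)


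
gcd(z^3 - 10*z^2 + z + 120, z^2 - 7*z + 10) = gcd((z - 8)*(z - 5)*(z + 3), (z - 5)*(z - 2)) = z - 5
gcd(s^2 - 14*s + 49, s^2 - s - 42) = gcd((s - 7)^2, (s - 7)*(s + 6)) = s - 7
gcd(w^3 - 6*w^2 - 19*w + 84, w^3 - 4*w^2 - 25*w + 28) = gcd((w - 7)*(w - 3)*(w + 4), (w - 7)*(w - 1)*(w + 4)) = w^2 - 3*w - 28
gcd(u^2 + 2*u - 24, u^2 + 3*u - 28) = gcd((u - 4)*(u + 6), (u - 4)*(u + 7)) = u - 4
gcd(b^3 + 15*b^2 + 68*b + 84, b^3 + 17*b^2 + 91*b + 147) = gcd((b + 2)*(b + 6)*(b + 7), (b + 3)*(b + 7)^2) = b + 7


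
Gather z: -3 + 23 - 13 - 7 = 0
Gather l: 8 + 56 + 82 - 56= 90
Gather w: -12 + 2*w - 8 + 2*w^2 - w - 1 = 2*w^2 + w - 21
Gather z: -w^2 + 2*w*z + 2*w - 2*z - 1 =-w^2 + 2*w + z*(2*w - 2) - 1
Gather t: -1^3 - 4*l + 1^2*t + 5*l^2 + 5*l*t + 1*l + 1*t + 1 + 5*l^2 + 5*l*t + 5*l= 10*l^2 + 2*l + t*(10*l + 2)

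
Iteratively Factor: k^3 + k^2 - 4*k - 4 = (k + 1)*(k^2 - 4) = (k + 1)*(k + 2)*(k - 2)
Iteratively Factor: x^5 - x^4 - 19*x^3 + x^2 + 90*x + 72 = (x + 2)*(x^4 - 3*x^3 - 13*x^2 + 27*x + 36) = (x + 2)*(x + 3)*(x^3 - 6*x^2 + 5*x + 12) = (x - 3)*(x + 2)*(x + 3)*(x^2 - 3*x - 4) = (x - 4)*(x - 3)*(x + 2)*(x + 3)*(x + 1)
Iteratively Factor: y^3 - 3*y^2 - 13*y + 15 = (y - 1)*(y^2 - 2*y - 15) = (y - 5)*(y - 1)*(y + 3)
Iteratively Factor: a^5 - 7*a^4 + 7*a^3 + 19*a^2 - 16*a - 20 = (a - 5)*(a^4 - 2*a^3 - 3*a^2 + 4*a + 4) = (a - 5)*(a - 2)*(a^3 - 3*a - 2) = (a - 5)*(a - 2)*(a + 1)*(a^2 - a - 2) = (a - 5)*(a - 2)^2*(a + 1)*(a + 1)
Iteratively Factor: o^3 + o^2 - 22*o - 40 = (o + 2)*(o^2 - o - 20) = (o + 2)*(o + 4)*(o - 5)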